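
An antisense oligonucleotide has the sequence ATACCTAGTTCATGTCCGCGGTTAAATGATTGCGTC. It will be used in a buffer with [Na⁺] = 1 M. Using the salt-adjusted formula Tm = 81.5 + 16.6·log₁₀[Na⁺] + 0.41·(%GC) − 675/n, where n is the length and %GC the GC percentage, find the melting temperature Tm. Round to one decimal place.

81.0°C

Length n = 36. Scanning the sequence gives C=8, T=12, G=8, A=8.
G+C = 16, so %GC = 16/36 × 100 = 44.444%
Salt term: 16.6 × (0) = 0
GC term: 0.41 × 44.444 = 18.222; length term: −675/36 = −18.75
Tm = 81.5 + (0) + 18.222 − 18.75 = 80.972 → 81.0°C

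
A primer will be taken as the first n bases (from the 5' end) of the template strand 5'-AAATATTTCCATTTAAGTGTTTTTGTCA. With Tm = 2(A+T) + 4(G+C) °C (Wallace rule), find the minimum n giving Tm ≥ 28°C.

n = 12

First 11 bases: AAATATTTCCA → Tm = 26°C (< 28°C)
First 12 bases: AAATATTTCCAT → Tm = 28°C (≥ 28°C)
Since every base adds ≥2°C, Tm only increases with n, so the threshold is first crossed at n = 12.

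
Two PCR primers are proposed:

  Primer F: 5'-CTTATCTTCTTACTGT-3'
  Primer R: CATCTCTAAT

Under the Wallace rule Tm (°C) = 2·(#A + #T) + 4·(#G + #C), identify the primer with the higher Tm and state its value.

Primer F, 42°C

Primer F: A+T=11, G+C=5 → Tm = 2(11)+4(5) = 42°C
Primer R: A+T=7, G+C=3 → Tm = 2(7)+4(3) = 26°C
42°C vs 26°C → primer F is higher.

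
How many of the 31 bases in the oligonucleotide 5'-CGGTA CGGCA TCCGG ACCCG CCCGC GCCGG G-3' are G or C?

Scanning the sequence gives G=12, A=3, C=14, T=2.
Total G or C: 12 + 14 = 26

26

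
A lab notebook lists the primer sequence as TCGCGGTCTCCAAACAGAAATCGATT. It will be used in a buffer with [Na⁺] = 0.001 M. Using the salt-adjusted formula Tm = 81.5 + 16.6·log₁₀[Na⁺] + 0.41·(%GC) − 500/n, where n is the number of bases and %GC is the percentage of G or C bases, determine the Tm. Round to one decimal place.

Length n = 26. Base counts: G=5, A=8, C=7, T=6
G+C = 12, so %GC = 12/26 × 100 = 46.154%
Salt term: 16.6 × (-3) = -49.8
GC term: 0.41 × 46.154 = 18.923; length term: −500/26 = −19.231
Tm = 81.5 + (-49.8) + 18.923 − 19.231 = 31.392 → 31.4°C

31.4°C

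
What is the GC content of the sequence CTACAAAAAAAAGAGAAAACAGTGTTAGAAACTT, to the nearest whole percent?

26%

A=19, T=6, C=4, G=5
G+C = 5 + 4 = 9 out of 34 bases
%GC = 9/34 × 100 = 26.47% ≈ 26%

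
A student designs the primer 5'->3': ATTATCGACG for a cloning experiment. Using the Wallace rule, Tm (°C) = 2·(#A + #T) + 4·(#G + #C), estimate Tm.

28°C

Base counts: T=3, G=2, A=3, C=2
AT pairs contribute 6, GC pairs contribute 4.
Tm = 2×6 + 4×4 = 28°C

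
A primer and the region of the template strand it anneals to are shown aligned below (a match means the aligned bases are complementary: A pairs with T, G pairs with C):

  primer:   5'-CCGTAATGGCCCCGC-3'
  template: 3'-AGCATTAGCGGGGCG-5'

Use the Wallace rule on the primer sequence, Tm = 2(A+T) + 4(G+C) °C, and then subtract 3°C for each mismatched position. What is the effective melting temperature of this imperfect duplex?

Primer base counts: A=2, T=2, G=4, C=7 → A+T=4, G+C=11
Perfect-match Tm = 2(4) + 4(11) = 8 + 44 = 52°C
Mismatches (positions where the bases are not complementary): 2 (at positions 1, 8)
Effective Tm = 52 − 2×3 = 52 − 6 = 46°C

46°C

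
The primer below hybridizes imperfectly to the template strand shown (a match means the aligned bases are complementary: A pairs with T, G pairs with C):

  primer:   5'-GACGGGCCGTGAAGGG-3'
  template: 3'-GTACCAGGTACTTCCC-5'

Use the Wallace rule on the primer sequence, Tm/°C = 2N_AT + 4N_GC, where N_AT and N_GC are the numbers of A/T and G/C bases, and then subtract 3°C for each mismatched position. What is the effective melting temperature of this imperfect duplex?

44°C

Primer base counts: A=3, T=1, G=9, C=3 → A+T=4, G+C=12
Perfect-match Tm = 2(4) + 4(12) = 8 + 48 = 56°C
Mismatches (positions where the bases are not complementary): 4 (at positions 1, 3, 6, 9)
Effective Tm = 56 − 4×3 = 56 − 12 = 44°C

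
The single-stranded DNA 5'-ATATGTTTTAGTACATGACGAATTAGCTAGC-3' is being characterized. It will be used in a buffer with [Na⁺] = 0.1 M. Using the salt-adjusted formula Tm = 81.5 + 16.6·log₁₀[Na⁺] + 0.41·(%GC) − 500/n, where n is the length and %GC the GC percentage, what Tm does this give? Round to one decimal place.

Length n = 31. T=11, C=4, A=10, G=6
G+C = 10, so %GC = 10/31 × 100 = 32.258%
Salt term: 16.6 × (-1) = -16.6
GC term: 0.41 × 32.258 = 13.226; length term: −500/31 = −16.129
Tm = 81.5 + (-16.6) + 13.226 − 16.129 = 61.997 → 62.0°C

62.0°C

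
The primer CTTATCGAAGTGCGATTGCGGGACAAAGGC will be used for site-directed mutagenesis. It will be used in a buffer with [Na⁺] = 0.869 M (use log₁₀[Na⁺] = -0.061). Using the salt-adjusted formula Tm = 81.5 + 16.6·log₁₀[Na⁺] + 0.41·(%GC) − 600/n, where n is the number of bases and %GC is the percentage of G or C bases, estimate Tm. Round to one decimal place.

Length n = 30. T=6, G=10, C=6, A=8
G+C = 16, so %GC = 16/30 × 100 = 53.333%
Salt term: 16.6 × (-0.061) = -1.013
GC term: 0.41 × 53.333 = 21.867; length term: −600/30 = −20
Tm = 81.5 + (-1.013) + 21.867 − 20 = 82.354 → 82.4°C

82.4°C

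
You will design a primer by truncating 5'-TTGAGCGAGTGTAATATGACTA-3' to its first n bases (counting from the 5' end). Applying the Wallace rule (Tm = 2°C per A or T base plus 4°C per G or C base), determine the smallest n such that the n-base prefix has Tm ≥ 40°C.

First 13 bases: TTGAGCGAGTGTA → Tm = 38°C (< 40°C)
First 14 bases: TTGAGCGAGTGTAA → Tm = 40°C (≥ 40°C)
Since every base adds ≥2°C, Tm only increases with n, so the threshold is first crossed at n = 14.

n = 14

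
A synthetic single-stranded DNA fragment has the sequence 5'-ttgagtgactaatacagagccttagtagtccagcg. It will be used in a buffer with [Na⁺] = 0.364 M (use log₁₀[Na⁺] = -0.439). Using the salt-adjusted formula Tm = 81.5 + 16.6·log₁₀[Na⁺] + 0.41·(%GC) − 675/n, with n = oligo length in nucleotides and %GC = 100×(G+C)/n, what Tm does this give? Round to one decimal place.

Length n = 35. Counting bases: C=7, T=9, A=10, G=9
G+C = 16, so %GC = 16/35 × 100 = 45.714%
Salt term: 16.6 × (-0.439) = -7.287
GC term: 0.41 × 45.714 = 18.743; length term: −675/35 = −19.286
Tm = 81.5 + (-7.287) + 18.743 − 19.286 = 73.67 → 73.7°C

73.7°C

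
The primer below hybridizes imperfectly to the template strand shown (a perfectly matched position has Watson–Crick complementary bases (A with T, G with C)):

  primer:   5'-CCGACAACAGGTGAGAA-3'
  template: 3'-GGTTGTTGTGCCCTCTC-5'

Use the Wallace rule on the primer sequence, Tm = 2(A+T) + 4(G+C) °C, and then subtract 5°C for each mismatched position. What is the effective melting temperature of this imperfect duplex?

32°C

Primer base counts: A=7, T=1, G=5, C=4 → A+T=8, G+C=9
Perfect-match Tm = 2(8) + 4(9) = 16 + 36 = 52°C
Mismatches (positions where the bases are not complementary): 4 (at positions 3, 10, 12, 17)
Effective Tm = 52 − 4×5 = 52 − 20 = 32°C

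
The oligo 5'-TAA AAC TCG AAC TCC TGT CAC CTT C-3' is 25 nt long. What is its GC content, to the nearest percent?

44%

Scanning the sequence gives C=9, T=7, G=2, A=7.
G+C = 2 + 9 = 11 out of 25 bases
%GC = 11/25 × 100 = 44% ≈ 44%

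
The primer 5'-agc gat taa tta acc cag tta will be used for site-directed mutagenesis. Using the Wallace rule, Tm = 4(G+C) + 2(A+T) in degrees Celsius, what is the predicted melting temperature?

Counting bases: G=3, C=4, T=6, A=8
A+T = 14, G+C = 7
Tm = 2(14) + 4(7) = 28 + 28 = 56°C

56°C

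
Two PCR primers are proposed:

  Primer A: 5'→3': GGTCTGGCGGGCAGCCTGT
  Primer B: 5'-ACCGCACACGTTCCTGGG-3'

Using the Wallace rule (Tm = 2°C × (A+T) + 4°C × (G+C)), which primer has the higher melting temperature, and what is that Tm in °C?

Primer A: A+T=5, G+C=14 → Tm = 2(5)+4(14) = 66°C
Primer B: A+T=6, G+C=12 → Tm = 2(6)+4(12) = 60°C
66°C vs 60°C → primer A is higher.

Primer A, 66°C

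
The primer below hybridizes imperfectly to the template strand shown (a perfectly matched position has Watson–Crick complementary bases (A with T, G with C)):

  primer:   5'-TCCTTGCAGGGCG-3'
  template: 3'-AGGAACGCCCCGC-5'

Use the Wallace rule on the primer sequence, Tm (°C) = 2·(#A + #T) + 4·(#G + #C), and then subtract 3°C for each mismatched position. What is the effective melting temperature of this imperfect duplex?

Primer base counts: A=1, T=3, G=5, C=4 → A+T=4, G+C=9
Perfect-match Tm = 2(4) + 4(9) = 8 + 36 = 44°C
Mismatches (positions where the bases are not complementary): 1 (at position 8)
Effective Tm = 44 − 1×3 = 44 − 3 = 41°C

41°C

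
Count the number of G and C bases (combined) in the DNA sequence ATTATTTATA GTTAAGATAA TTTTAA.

T=13, G=2, A=11, C=0
G+C = 2 + 0 = 2

2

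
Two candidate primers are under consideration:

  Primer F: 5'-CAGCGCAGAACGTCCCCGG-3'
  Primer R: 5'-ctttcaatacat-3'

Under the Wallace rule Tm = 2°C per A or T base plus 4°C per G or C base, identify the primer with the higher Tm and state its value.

Primer F, 66°C

Primer F: A+T=5, G+C=14 → Tm = 2(5)+4(14) = 66°C
Primer R: A+T=9, G+C=3 → Tm = 2(9)+4(3) = 30°C
66°C vs 30°C → primer F is higher.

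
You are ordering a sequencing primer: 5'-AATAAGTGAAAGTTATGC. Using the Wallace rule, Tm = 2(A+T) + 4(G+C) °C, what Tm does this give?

Scanning the sequence gives G=4, C=1, T=5, A=8.
So N_AT = 13 and N_GC = 5.
Tm = 4·5 + 2·13 = 20 + 26 = 46°C

46°C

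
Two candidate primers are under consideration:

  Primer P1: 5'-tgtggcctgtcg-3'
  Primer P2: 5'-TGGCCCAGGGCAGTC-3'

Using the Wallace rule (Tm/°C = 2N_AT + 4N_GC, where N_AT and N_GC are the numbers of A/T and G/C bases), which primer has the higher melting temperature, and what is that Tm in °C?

Primer P1: A+T=4, G+C=8 → Tm = 2(4)+4(8) = 40°C
Primer P2: A+T=4, G+C=11 → Tm = 2(4)+4(11) = 52°C
40°C vs 52°C → primer P2 is higher.

Primer P2, 52°C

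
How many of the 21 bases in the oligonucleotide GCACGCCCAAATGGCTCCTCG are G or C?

Counting bases: C=9, T=3, A=4, G=5
Total G or C: 5 + 9 = 14

14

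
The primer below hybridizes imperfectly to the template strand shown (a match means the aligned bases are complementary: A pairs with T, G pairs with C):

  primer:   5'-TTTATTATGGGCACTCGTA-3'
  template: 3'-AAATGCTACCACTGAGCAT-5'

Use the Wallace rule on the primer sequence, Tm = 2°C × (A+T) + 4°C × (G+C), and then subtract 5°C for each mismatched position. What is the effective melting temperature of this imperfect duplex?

32°C

Primer base counts: A=4, T=8, G=4, C=3 → A+T=12, G+C=7
Perfect-match Tm = 2(12) + 4(7) = 24 + 28 = 52°C
Mismatches (positions where the bases are not complementary): 4 (at positions 5, 6, 11, 12)
Effective Tm = 52 − 4×5 = 52 − 20 = 32°C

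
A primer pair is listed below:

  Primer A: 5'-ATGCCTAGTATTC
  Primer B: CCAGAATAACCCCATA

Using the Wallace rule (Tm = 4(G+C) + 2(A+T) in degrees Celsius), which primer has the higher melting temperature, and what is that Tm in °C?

Primer B, 46°C

Primer A: A+T=8, G+C=5 → Tm = 2(8)+4(5) = 36°C
Primer B: A+T=9, G+C=7 → Tm = 2(9)+4(7) = 46°C
36°C vs 46°C → primer B is higher.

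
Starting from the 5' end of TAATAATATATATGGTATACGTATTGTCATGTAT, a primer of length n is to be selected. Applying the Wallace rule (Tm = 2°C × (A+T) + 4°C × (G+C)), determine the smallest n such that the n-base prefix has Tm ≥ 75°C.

n = 31

First 30 bases: TAATAATATATATGGTATACGTATTGTCAT → Tm = 72°C (< 75°C)
First 31 bases: TAATAATATATATGGTATACGTATTGTCATG → Tm = 76°C (≥ 75°C)
Since every base adds ≥2°C, Tm only increases with n, so the threshold is first crossed at n = 31.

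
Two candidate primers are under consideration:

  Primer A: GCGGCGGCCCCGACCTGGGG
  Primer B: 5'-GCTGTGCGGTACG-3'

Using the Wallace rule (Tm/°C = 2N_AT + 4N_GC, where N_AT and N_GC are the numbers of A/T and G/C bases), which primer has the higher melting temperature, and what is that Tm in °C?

Primer A: A+T=2, G+C=18 → Tm = 2(2)+4(18) = 76°C
Primer B: A+T=4, G+C=9 → Tm = 2(4)+4(9) = 44°C
76°C vs 44°C → primer A is higher.

Primer A, 76°C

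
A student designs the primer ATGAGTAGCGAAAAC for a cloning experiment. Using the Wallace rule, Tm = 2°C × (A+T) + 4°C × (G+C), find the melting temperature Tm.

Scanning the sequence gives A=7, G=4, C=2, T=2.
So N_AT = 9 and N_GC = 6.
Tm = 4·6 + 2·9 = 24 + 18 = 42°C

42°C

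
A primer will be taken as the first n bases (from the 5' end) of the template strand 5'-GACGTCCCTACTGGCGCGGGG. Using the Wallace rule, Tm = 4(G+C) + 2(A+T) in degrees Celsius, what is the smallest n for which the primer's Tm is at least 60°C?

n = 18

First 17 bases: GACGTCCCTACTGGCGC → Tm = 58°C (< 60°C)
First 18 bases: GACGTCCCTACTGGCGCG → Tm = 62°C (≥ 60°C)
Since every base adds ≥2°C, Tm only increases with n, so the threshold is first crossed at n = 18.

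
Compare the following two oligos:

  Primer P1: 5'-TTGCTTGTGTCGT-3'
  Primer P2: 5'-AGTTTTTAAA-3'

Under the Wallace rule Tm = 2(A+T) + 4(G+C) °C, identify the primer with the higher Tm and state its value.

Primer P1, 38°C

Primer P1: A+T=7, G+C=6 → Tm = 2(7)+4(6) = 38°C
Primer P2: A+T=9, G+C=1 → Tm = 2(9)+4(1) = 22°C
38°C vs 22°C → primer P1 is higher.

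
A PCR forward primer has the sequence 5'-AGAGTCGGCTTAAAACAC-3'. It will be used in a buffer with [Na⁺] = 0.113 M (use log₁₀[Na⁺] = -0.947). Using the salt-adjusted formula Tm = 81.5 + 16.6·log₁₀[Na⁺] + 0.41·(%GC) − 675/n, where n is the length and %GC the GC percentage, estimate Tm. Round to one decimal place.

46.5°C

Length n = 18. Counting bases: A=7, C=4, T=3, G=4
G+C = 8, so %GC = 8/18 × 100 = 44.444%
Salt term: 16.6 × (-0.947) = -15.72
GC term: 0.41 × 44.444 = 18.222; length term: −675/18 = −37.5
Tm = 81.5 + (-15.72) + 18.222 − 37.5 = 46.502 → 46.5°C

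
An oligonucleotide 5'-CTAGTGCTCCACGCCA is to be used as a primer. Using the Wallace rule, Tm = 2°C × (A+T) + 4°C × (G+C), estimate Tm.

Base counts: T=3, C=7, G=3, A=3
So N_AT = 6 and N_GC = 10.
Tm = 2(6) + 4(10) = 12 + 40 = 52°C

52°C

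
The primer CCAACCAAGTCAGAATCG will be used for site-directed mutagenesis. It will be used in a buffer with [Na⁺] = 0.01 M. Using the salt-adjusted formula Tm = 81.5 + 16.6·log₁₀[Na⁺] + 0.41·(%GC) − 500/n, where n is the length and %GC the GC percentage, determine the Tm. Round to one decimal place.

41.0°C

Length n = 18. Counting bases: T=2, C=6, G=3, A=7
G+C = 9, so %GC = 9/18 × 100 = 50%
Salt term: 16.6 × (-2) = -33.2
GC term: 0.41 × 50 = 20.5; length term: −500/18 = −27.778
Tm = 81.5 + (-33.2) + 20.5 − 27.778 = 41.022 → 41.0°C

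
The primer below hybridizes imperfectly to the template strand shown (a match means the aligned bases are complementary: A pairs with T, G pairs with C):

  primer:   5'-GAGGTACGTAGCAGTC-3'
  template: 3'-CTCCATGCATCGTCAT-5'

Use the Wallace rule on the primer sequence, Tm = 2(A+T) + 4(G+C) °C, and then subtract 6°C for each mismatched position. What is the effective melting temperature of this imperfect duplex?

44°C

Primer base counts: A=4, T=3, G=6, C=3 → A+T=7, G+C=9
Perfect-match Tm = 2(7) + 4(9) = 14 + 36 = 50°C
Mismatches (positions where the bases are not complementary): 1 (at position 16)
Effective Tm = 50 − 1×6 = 50 − 6 = 44°C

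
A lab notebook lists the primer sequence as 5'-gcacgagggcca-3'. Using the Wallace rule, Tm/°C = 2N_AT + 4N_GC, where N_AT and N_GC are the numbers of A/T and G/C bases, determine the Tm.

42°C

Scanning the sequence gives T=0, C=4, A=3, G=5.
So N_AT = 3 and N_GC = 9.
Tm = 2×3 + 4×9 = 42°C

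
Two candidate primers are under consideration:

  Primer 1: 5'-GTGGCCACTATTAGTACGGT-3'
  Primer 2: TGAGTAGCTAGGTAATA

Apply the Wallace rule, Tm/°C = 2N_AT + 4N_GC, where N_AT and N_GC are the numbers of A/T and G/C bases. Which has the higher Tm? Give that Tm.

Primer 1: A+T=10, G+C=10 → Tm = 2(10)+4(10) = 60°C
Primer 2: A+T=11, G+C=6 → Tm = 2(11)+4(6) = 46°C
60°C vs 46°C → primer 1 is higher.

Primer 1, 60°C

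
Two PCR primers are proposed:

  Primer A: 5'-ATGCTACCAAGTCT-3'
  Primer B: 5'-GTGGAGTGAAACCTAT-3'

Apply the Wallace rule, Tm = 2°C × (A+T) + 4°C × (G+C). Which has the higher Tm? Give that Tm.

Primer B, 46°C

Primer A: A+T=8, G+C=6 → Tm = 2(8)+4(6) = 40°C
Primer B: A+T=9, G+C=7 → Tm = 2(9)+4(7) = 46°C
40°C vs 46°C → primer B is higher.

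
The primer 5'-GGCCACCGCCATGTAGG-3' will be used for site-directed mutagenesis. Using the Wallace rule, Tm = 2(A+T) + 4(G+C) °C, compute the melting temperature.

58°C

C=6, G=6, A=3, T=2
A+T = 5, G+C = 12
Tm = 2×5 + 4×12 = 58°C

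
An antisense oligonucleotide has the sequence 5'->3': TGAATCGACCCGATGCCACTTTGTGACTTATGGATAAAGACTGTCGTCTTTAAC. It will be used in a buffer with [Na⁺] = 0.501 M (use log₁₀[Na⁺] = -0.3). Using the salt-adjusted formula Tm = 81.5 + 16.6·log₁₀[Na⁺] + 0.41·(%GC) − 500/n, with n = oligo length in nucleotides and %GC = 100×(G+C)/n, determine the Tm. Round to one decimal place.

84.7°C

Length n = 54. Base counts: A=14, C=12, G=11, T=17
G+C = 23, so %GC = 23/54 × 100 = 42.593%
Salt term: 16.6 × (-0.3) = -4.98
GC term: 0.41 × 42.593 = 17.463; length term: −500/54 = −9.259
Tm = 81.5 + (-4.98) + 17.463 − 9.259 = 84.724 → 84.7°C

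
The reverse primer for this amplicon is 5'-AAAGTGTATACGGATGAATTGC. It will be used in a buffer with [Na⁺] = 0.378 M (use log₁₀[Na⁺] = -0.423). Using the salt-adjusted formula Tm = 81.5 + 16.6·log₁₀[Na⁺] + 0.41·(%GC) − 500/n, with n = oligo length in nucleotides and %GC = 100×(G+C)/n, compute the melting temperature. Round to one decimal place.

66.7°C

Length n = 22. Base counts: C=2, T=6, A=8, G=6
G+C = 8, so %GC = 8/22 × 100 = 36.364%
Salt term: 16.6 × (-0.423) = -7.022
GC term: 0.41 × 36.364 = 14.909; length term: −500/22 = −22.727
Tm = 81.5 + (-7.022) + 14.909 − 22.727 = 66.66 → 66.7°C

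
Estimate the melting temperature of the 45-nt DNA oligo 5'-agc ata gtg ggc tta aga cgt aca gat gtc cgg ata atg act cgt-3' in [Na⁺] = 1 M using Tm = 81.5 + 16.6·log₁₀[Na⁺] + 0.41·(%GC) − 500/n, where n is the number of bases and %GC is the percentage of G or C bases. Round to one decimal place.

89.5°C

Length n = 45. C=8, G=13, A=13, T=11
G+C = 21, so %GC = 21/45 × 100 = 46.667%
Salt term: 16.6 × (0) = 0
GC term: 0.41 × 46.667 = 19.133; length term: −500/45 = −11.111
Tm = 81.5 + (0) + 19.133 − 11.111 = 89.522 → 89.5°C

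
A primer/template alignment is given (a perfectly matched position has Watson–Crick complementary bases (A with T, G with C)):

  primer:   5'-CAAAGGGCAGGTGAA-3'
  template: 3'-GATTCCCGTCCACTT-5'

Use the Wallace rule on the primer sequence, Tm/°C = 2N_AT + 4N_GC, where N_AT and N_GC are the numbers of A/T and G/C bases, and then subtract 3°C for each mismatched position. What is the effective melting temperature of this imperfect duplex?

Primer base counts: A=6, T=1, G=6, C=2 → A+T=7, G+C=8
Perfect-match Tm = 2(7) + 4(8) = 14 + 32 = 46°C
Mismatches (positions where the bases are not complementary): 1 (at position 2)
Effective Tm = 46 − 1×3 = 46 − 3 = 43°C

43°C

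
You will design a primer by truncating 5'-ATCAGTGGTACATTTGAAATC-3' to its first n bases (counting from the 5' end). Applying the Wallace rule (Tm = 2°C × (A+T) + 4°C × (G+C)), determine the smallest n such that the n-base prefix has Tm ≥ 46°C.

First 16 bases: ATCAGTGGTACATTTG → Tm = 44°C (< 46°C)
First 17 bases: ATCAGTGGTACATTTGA → Tm = 46°C (≥ 46°C)
Since every base adds ≥2°C, Tm only increases with n, so the threshold is first crossed at n = 17.

n = 17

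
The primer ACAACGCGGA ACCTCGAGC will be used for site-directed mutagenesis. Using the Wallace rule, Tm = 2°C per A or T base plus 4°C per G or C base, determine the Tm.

62°C

Counting bases: A=6, G=5, C=7, T=1
A+T = 7, G+C = 12
Tm = 2(7) + 4(12) = 14 + 48 = 62°C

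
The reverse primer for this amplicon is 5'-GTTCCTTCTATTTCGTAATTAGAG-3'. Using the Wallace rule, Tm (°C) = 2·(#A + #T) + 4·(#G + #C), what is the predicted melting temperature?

64°C

Counting bases: G=4, C=4, T=11, A=5
A+T = 16, G+C = 8
Tm = 2(16) + 4(8) = 32 + 32 = 64°C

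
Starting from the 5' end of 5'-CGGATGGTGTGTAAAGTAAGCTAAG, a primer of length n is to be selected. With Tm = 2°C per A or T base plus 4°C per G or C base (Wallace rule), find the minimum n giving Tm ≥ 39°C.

First 12 bases: CGGATGGTGTGT → Tm = 38°C (< 39°C)
First 13 bases: CGGATGGTGTGTA → Tm = 40°C (≥ 39°C)
Each additional base adds 2°C (A/T) or 4°C (G/C), so Tm is non-decreasing in n; n = 13 is the first length to reach 39°C.

n = 13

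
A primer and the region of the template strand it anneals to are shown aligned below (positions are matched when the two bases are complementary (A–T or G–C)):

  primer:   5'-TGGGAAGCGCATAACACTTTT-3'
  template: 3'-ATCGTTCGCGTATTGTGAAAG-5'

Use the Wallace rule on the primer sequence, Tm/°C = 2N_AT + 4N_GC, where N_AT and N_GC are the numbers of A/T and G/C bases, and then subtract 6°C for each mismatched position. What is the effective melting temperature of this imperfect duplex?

42°C

Primer base counts: A=6, T=6, G=5, C=4 → A+T=12, G+C=9
Perfect-match Tm = 2(12) + 4(9) = 24 + 36 = 60°C
Mismatches (positions where the bases are not complementary): 3 (at positions 2, 4, 21)
Effective Tm = 60 − 3×6 = 60 − 18 = 42°C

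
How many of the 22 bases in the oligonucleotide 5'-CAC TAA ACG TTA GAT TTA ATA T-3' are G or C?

5

T=8, G=2, C=3, A=9
Total G or C: 2 + 3 = 5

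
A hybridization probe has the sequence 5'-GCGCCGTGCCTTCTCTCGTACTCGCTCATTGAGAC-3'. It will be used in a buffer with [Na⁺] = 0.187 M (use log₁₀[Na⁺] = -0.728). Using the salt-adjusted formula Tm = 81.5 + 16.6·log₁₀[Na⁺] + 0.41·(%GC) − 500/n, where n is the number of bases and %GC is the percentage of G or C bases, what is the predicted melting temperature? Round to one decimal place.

79.7°C

Length n = 35. Scanning the sequence gives A=4, C=13, T=10, G=8.
G+C = 21, so %GC = 21/35 × 100 = 60%
Salt term: 16.6 × (-0.728) = -12.085
GC term: 0.41 × 60 = 24.6; length term: −500/35 = −14.286
Tm = 81.5 + (-12.085) + 24.6 − 14.286 = 79.729 → 79.7°C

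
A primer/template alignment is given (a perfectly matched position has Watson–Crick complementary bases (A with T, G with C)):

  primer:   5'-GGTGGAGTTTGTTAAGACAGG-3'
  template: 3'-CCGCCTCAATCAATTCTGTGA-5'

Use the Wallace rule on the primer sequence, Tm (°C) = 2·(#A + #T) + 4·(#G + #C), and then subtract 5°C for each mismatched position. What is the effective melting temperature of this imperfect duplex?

42°C

Primer base counts: A=5, T=6, G=9, C=1 → A+T=11, G+C=10
Perfect-match Tm = 2(11) + 4(10) = 22 + 40 = 62°C
Mismatches (positions where the bases are not complementary): 4 (at positions 3, 10, 20, 21)
Effective Tm = 62 − 4×5 = 62 − 20 = 42°C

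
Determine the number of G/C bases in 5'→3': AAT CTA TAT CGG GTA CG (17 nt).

7

Scanning the sequence gives G=4, A=5, T=5, C=3.
Total G or C: 4 + 3 = 7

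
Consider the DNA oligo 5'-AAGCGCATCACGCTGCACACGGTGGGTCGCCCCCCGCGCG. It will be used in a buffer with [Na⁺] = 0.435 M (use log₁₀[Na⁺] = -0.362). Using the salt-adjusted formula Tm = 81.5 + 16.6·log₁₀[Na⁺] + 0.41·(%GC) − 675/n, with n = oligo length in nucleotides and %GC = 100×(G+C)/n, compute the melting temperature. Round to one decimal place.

89.4°C

Length n = 40. Base counts: C=17, T=4, A=6, G=13
G+C = 30, so %GC = 30/40 × 100 = 75%
Salt term: 16.6 × (-0.362) = -6.009
GC term: 0.41 × 75 = 30.75; length term: −675/40 = −16.875
Tm = 81.5 + (-6.009) + 30.75 − 16.875 = 89.366 → 89.4°C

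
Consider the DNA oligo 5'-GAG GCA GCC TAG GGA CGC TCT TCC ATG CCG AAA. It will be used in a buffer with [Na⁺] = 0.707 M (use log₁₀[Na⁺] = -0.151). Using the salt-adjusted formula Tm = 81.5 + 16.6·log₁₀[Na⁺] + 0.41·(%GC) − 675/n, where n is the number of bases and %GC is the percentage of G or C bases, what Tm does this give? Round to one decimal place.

83.4°C

Length n = 33. A=8, C=10, T=5, G=10
G+C = 20, so %GC = 20/33 × 100 = 60.606%
Salt term: 16.6 × (-0.151) = -2.507
GC term: 0.41 × 60.606 = 24.848; length term: −675/33 = −20.455
Tm = 81.5 + (-2.507) + 24.848 − 20.455 = 83.386 → 83.4°C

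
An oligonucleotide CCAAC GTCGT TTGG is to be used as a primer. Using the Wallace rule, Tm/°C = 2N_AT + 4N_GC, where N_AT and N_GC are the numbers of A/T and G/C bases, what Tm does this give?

44°C

Counting bases: T=4, C=4, A=2, G=4
A+T = 6, G+C = 8
Tm = 2×6 + 4×8 = 44°C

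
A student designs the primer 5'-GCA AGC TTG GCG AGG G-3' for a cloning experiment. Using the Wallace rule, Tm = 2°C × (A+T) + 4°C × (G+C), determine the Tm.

Counting bases: C=3, T=2, A=3, G=8
A+T = 5, G+C = 11
Tm = 2(5) + 4(11) = 10 + 44 = 54°C

54°C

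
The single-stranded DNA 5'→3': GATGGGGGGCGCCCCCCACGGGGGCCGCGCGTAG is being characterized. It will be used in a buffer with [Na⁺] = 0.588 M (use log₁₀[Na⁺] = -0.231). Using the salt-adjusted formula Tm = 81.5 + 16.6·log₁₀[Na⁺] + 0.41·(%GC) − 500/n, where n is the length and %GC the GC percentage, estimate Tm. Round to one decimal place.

97.9°C

Length n = 34. G=17, T=2, A=3, C=12
G+C = 29, so %GC = 29/34 × 100 = 85.294%
Salt term: 16.6 × (-0.231) = -3.835
GC term: 0.41 × 85.294 = 34.971; length term: −500/34 = −14.706
Tm = 81.5 + (-3.835) + 34.971 − 14.706 = 97.93 → 97.9°C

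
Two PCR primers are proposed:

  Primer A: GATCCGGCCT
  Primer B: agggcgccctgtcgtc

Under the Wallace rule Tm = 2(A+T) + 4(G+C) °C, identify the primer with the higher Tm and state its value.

Primer A: A+T=3, G+C=7 → Tm = 2(3)+4(7) = 34°C
Primer B: A+T=4, G+C=12 → Tm = 2(4)+4(12) = 56°C
34°C vs 56°C → primer B is higher.

Primer B, 56°C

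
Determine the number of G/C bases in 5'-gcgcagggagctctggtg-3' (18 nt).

C=4, G=9, T=3, A=2
Total G or C: 9 + 4 = 13

13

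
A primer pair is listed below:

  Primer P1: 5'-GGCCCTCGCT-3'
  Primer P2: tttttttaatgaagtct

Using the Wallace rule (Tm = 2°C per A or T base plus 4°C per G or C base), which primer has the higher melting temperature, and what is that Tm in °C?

Primer P1: A+T=2, G+C=8 → Tm = 2(2)+4(8) = 36°C
Primer P2: A+T=14, G+C=3 → Tm = 2(14)+4(3) = 40°C
36°C vs 40°C → primer P2 is higher.

Primer P2, 40°C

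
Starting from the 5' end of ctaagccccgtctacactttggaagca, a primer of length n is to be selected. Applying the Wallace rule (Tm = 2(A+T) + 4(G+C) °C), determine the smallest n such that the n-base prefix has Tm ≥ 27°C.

n = 9

First 8 bases: CTAAGCCC → Tm = 26°C (< 27°C)
First 9 bases: CTAAGCCCC → Tm = 30°C (≥ 27°C)
Each additional base adds 2°C (A/T) or 4°C (G/C), so Tm is non-decreasing in n; n = 9 is the first length to reach 27°C.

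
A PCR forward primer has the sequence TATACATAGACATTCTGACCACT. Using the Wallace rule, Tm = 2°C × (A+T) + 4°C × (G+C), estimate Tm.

Counting bases: G=2, C=6, A=8, T=7
So N_AT = 15 and N_GC = 8.
Tm = 4·8 + 2·15 = 32 + 30 = 62°C

62°C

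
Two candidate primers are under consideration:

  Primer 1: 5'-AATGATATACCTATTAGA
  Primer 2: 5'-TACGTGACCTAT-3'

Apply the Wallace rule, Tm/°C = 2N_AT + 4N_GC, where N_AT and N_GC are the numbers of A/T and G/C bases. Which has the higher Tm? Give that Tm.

Primer 1, 44°C

Primer 1: A+T=14, G+C=4 → Tm = 2(14)+4(4) = 44°C
Primer 2: A+T=7, G+C=5 → Tm = 2(7)+4(5) = 34°C
44°C vs 34°C → primer 1 is higher.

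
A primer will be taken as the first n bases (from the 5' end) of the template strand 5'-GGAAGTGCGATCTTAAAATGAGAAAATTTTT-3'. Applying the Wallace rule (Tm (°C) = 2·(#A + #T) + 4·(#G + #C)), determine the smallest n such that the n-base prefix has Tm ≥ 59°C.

First 21 bases: GGAAGTGCGATCTTAAAATGA → Tm = 58°C (< 59°C)
First 22 bases: GGAAGTGCGATCTTAAAATGAG → Tm = 62°C (≥ 59°C)
Since every base adds ≥2°C, Tm only increases with n, so the threshold is first crossed at n = 22.

n = 22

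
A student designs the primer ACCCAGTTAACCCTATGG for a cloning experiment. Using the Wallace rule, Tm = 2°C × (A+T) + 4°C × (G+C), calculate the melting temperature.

54°C

Base counts: C=6, A=5, T=4, G=3
AT pairs contribute 9, GC pairs contribute 9.
Tm = 4·9 + 2·9 = 36 + 18 = 54°C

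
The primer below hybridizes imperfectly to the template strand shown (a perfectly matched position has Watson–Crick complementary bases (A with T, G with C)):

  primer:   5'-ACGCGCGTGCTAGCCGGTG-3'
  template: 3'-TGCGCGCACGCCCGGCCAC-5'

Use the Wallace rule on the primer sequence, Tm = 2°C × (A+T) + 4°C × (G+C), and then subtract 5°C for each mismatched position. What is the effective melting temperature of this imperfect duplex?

56°C

Primer base counts: A=2, T=3, G=8, C=6 → A+T=5, G+C=14
Perfect-match Tm = 2(5) + 4(14) = 10 + 56 = 66°C
Mismatches (positions where the bases are not complementary): 2 (at positions 11, 12)
Effective Tm = 66 − 2×5 = 66 − 10 = 56°C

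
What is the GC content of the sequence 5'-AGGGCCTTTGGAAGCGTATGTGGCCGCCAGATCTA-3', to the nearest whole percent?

57%

Base counts: T=8, G=12, C=8, A=7
G+C = 12 + 8 = 20 out of 35 bases
%GC = 20/35 × 100 = 57.14% ≈ 57%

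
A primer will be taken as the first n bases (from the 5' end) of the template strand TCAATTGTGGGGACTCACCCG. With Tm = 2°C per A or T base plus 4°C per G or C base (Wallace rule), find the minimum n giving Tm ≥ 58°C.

n = 19

First 18 bases: TCAATTGTGGGGACTCAC → Tm = 54°C (< 58°C)
First 19 bases: TCAATTGTGGGGACTCACC → Tm = 58°C (≥ 58°C)
Each additional base adds 2°C (A/T) or 4°C (G/C), so Tm is non-decreasing in n; n = 19 is the first length to reach 58°C.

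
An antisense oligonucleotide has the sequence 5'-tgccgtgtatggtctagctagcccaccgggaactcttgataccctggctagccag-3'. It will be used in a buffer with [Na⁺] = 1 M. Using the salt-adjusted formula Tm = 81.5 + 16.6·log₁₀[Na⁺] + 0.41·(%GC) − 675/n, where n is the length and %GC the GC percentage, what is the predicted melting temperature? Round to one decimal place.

Length n = 55. Scanning the sequence gives T=13, C=17, A=10, G=15.
G+C = 32, so %GC = 32/55 × 100 = 58.182%
Salt term: 16.6 × (0) = 0
GC term: 0.41 × 58.182 = 23.855; length term: −675/55 = −12.273
Tm = 81.5 + (0) + 23.855 − 12.273 = 93.082 → 93.1°C

93.1°C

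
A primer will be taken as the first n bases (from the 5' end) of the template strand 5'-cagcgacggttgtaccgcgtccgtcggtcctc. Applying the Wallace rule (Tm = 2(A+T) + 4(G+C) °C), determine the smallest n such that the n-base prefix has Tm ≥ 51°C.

First 15 bases: CAGCGACGGTTGTAC → Tm = 48°C (< 51°C)
First 16 bases: CAGCGACGGTTGTACC → Tm = 52°C (≥ 51°C)
Since every base adds ≥2°C, Tm only increases with n, so the threshold is first crossed at n = 16.

n = 16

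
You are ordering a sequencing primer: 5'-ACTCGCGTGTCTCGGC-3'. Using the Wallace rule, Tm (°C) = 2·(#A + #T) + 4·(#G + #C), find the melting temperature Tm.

54°C

Scanning the sequence gives G=5, T=4, A=1, C=6.
So N_AT = 5 and N_GC = 11.
Tm = 2(5) + 4(11) = 10 + 44 = 54°C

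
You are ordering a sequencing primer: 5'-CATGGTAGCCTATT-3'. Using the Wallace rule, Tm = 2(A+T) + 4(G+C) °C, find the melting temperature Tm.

40°C

Scanning the sequence gives T=5, C=3, A=3, G=3.
AT pairs contribute 8, GC pairs contribute 6.
Tm = 2(8) + 4(6) = 16 + 24 = 40°C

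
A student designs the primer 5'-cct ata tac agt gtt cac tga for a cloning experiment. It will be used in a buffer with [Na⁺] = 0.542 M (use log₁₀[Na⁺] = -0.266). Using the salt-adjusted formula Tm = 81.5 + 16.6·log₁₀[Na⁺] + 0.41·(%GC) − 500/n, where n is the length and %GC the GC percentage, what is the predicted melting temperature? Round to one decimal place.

Length n = 21. Scanning the sequence gives T=7, A=6, G=3, C=5.
G+C = 8, so %GC = 8/21 × 100 = 38.095%
Salt term: 16.6 × (-0.266) = -4.416
GC term: 0.41 × 38.095 = 15.619; length term: −500/21 = −23.81
Tm = 81.5 + (-4.416) + 15.619 − 23.81 = 68.893 → 68.9°C

68.9°C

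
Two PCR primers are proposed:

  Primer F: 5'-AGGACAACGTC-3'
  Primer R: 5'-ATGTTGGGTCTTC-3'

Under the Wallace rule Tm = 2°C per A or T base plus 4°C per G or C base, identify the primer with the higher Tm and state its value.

Primer R, 38°C

Primer F: A+T=5, G+C=6 → Tm = 2(5)+4(6) = 34°C
Primer R: A+T=7, G+C=6 → Tm = 2(7)+4(6) = 38°C
34°C vs 38°C → primer R is higher.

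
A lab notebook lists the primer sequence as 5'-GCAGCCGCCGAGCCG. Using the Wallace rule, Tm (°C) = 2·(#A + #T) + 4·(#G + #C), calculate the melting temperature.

56°C

Scanning the sequence gives C=7, A=2, T=0, G=6.
AT pairs contribute 2, GC pairs contribute 13.
Tm = 2(2) + 4(13) = 4 + 52 = 56°C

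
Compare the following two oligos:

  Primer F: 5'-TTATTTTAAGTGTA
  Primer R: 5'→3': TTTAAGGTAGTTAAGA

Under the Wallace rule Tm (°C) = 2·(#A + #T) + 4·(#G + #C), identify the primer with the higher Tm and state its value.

Primer F: A+T=12, G+C=2 → Tm = 2(12)+4(2) = 32°C
Primer R: A+T=12, G+C=4 → Tm = 2(12)+4(4) = 40°C
32°C vs 40°C → primer R is higher.

Primer R, 40°C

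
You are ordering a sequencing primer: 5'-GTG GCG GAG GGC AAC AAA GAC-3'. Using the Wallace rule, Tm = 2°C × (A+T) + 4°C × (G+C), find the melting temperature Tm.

68°C

Base counts: A=7, C=4, G=9, T=1
AT pairs contribute 8, GC pairs contribute 13.
Tm = 2×8 + 4×13 = 68°C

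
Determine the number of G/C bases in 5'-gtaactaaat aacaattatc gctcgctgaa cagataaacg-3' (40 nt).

14

Scanning the sequence gives G=6, C=8, T=9, A=17.
Total G or C: 6 + 8 = 14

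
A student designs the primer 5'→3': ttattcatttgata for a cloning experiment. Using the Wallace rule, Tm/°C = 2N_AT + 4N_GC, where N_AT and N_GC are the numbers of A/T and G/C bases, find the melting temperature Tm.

C=1, G=1, A=4, T=8
So N_AT = 12 and N_GC = 2.
Tm = 2(12) + 4(2) = 24 + 8 = 32°C

32°C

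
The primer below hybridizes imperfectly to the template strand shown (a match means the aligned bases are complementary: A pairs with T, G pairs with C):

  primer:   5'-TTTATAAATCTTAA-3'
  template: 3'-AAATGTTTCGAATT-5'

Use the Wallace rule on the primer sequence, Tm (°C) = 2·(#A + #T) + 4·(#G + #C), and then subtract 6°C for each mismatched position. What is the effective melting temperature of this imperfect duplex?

Primer base counts: A=6, T=7, G=0, C=1 → A+T=13, G+C=1
Perfect-match Tm = 2(13) + 4(1) = 26 + 4 = 30°C
Mismatches (positions where the bases are not complementary): 2 (at positions 5, 9)
Effective Tm = 30 − 2×6 = 30 − 12 = 18°C

18°C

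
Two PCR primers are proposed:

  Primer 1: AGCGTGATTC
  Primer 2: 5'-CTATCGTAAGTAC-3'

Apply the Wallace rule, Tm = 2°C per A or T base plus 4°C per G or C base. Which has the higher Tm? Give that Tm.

Primer 1: A+T=5, G+C=5 → Tm = 2(5)+4(5) = 30°C
Primer 2: A+T=8, G+C=5 → Tm = 2(8)+4(5) = 36°C
30°C vs 36°C → primer 2 is higher.

Primer 2, 36°C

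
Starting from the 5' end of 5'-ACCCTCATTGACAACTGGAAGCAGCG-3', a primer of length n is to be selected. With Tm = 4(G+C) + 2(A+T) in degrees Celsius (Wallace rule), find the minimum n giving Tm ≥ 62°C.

n = 21

First 20 bases: ACCCTCATTGACAACTGGAA → Tm = 58°C (< 62°C)
First 21 bases: ACCCTCATTGACAACTGGAAG → Tm = 62°C (≥ 62°C)
Since every base adds ≥2°C, Tm only increases with n, so the threshold is first crossed at n = 21.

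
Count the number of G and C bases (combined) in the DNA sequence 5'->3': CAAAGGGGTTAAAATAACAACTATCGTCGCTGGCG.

16

Counting bases: A=12, T=7, G=9, C=7
Total G or C: 9 + 7 = 16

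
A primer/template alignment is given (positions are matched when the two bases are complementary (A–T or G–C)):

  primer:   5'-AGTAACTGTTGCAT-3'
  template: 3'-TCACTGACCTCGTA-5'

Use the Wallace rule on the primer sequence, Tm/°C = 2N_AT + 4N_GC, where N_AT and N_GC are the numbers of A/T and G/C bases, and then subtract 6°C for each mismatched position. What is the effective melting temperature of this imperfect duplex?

Primer base counts: A=4, T=5, G=3, C=2 → A+T=9, G+C=5
Perfect-match Tm = 2(9) + 4(5) = 18 + 20 = 38°C
Mismatches (positions where the bases are not complementary): 3 (at positions 4, 9, 10)
Effective Tm = 38 − 3×6 = 38 − 18 = 20°C

20°C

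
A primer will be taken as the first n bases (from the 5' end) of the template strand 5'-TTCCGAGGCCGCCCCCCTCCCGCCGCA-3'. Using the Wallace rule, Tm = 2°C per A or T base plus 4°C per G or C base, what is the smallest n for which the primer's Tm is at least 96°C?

n = 26

First 25 bases: TTCCGAGGCCGCCCCCCTCCCGCCG → Tm = 92°C (< 96°C)
First 26 bases: TTCCGAGGCCGCCCCCCTCCCGCCGC → Tm = 96°C (≥ 96°C)
Each additional base adds 2°C (A/T) or 4°C (G/C), so Tm is non-decreasing in n; n = 26 is the first length to reach 96°C.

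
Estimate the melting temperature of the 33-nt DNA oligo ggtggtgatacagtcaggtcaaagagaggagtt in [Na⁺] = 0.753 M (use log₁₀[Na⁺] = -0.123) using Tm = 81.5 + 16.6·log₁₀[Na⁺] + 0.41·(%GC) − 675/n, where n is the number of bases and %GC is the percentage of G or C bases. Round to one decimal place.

Length n = 33. Base counts: G=13, A=10, T=7, C=3
G+C = 16, so %GC = 16/33 × 100 = 48.485%
Salt term: 16.6 × (-0.123) = -2.042
GC term: 0.41 × 48.485 = 19.879; length term: −675/33 = −20.455
Tm = 81.5 + (-2.042) + 19.879 − 20.455 = 78.882 → 78.9°C

78.9°C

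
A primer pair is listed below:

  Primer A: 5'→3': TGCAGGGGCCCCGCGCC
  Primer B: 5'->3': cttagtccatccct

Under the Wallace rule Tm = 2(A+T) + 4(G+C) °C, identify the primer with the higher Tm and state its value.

Primer A, 64°C

Primer A: A+T=2, G+C=15 → Tm = 2(2)+4(15) = 64°C
Primer B: A+T=7, G+C=7 → Tm = 2(7)+4(7) = 42°C
64°C vs 42°C → primer A is higher.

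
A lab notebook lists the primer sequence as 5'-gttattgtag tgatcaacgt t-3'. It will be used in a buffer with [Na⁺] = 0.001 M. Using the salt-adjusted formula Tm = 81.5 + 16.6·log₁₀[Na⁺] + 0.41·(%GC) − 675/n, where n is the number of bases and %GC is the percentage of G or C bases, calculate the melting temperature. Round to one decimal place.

Length n = 21. Base counts: T=9, G=5, C=2, A=5
G+C = 7, so %GC = 7/21 × 100 = 33.333%
Salt term: 16.6 × (-3) = -49.8
GC term: 0.41 × 33.333 = 13.667; length term: −675/21 = −32.143
Tm = 81.5 + (-49.8) + 13.667 − 32.143 = 13.224 → 13.2°C

13.2°C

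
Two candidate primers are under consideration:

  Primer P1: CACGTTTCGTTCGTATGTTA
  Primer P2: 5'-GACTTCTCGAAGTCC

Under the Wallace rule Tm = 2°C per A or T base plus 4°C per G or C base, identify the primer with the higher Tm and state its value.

Primer P1: A+T=12, G+C=8 → Tm = 2(12)+4(8) = 56°C
Primer P2: A+T=7, G+C=8 → Tm = 2(7)+4(8) = 46°C
56°C vs 46°C → primer P1 is higher.

Primer P1, 56°C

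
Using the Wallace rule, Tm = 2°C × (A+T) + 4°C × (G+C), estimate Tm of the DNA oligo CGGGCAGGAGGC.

Scanning the sequence gives C=3, T=0, A=2, G=7.
A+T = 2, G+C = 10
Tm = 2(2) + 4(10) = 4 + 40 = 44°C

44°C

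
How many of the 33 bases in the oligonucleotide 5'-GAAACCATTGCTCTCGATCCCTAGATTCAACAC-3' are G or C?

Counting bases: T=8, C=11, A=10, G=4
G+C = 4 + 11 = 15

15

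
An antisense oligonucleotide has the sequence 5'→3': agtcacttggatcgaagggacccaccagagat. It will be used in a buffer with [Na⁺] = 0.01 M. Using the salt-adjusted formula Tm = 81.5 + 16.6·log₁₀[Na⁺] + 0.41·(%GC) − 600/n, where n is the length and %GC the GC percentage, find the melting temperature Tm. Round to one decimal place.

Length n = 32. C=8, T=5, G=9, A=10
G+C = 17, so %GC = 17/32 × 100 = 53.125%
Salt term: 16.6 × (-2) = -33.2
GC term: 0.41 × 53.125 = 21.781; length term: −600/32 = −18.75
Tm = 81.5 + (-33.2) + 21.781 − 18.75 = 51.331 → 51.3°C

51.3°C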